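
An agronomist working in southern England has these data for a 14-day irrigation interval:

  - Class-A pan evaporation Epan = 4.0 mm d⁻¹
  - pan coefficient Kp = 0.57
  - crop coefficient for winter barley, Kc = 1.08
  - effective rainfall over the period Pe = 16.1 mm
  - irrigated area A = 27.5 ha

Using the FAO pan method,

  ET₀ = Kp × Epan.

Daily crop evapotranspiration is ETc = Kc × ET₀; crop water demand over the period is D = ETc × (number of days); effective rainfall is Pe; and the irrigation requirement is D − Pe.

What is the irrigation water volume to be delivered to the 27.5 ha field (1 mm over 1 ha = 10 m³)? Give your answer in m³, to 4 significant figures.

ET₀ = 0.57 × 4.0 = 2.2800 mm/d
ETc = Kc × ET₀ = 1.08 × 2.2800 = 2.4624 mm/d
Crop demand D = ETc × 14 d = 2.4624 × 14 = 34.474 mm
D − Pe = 34.474 − 16.1 = 18.374 mm
Volume = 18.374 mm × 27.5 ha × 10 = 5052.9 m³

5053 m³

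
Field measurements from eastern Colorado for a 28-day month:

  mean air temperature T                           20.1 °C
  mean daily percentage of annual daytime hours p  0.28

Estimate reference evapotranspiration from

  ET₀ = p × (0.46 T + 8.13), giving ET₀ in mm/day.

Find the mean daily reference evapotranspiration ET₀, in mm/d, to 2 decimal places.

ET₀ = 0.28 × (0.46 × 20.1 + 8.13) = 0.28 × 17.376 = 4.8653 mm/d

4.87 mm/d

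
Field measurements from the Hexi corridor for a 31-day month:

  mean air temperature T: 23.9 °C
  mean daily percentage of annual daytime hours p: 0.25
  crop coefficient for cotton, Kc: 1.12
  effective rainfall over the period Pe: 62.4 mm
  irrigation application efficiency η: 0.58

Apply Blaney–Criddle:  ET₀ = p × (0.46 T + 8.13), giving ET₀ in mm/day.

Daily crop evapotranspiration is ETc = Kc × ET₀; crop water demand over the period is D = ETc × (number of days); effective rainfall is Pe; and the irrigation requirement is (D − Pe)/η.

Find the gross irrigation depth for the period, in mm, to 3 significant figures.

ET₀ = 0.25 × (0.46 × 23.9 + 8.13) = 0.25 × 19.124 = 4.7810 mm/d
ETc = Kc × ET₀ = 1.12 × 4.7810 = 5.3547 mm/d
Crop demand D = ETc × 31 d = 5.3547 × 31 = 165.996 mm
D − Pe = 165.996 − 62.4 = 103.596 mm
Gross irrigation = 103.596 / 0.58 = 178.614 mm

179 mm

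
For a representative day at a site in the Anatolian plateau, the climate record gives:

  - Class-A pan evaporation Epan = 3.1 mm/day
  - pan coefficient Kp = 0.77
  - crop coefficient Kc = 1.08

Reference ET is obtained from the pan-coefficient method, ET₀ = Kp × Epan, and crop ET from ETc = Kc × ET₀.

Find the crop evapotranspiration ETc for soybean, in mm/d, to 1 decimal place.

ET₀ = 0.77 × 3.1 = 2.3870 mm/d
ETc = Kc × ET₀ = 1.08 × 2.3870 = 2.5780 mm/d

2.6 mm/d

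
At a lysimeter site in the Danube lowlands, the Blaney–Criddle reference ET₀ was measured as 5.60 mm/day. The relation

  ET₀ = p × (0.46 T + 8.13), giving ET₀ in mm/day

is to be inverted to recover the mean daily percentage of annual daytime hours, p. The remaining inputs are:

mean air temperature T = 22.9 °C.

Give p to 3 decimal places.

0.300

p = ET₀ / (0.46 T + 8.13) = 5.60 / (0.46 × 22.9 + 8.13) = 5.60 / 18.664 = 0.3000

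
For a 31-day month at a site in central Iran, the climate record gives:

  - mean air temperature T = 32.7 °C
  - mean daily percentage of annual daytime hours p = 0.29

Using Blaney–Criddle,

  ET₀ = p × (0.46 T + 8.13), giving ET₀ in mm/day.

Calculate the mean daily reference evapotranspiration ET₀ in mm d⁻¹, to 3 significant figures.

ET₀ = 0.29 × (0.46 × 32.7 + 8.13) = 0.29 × 23.172 = 6.7199 mm/d

6.72 mm d⁻¹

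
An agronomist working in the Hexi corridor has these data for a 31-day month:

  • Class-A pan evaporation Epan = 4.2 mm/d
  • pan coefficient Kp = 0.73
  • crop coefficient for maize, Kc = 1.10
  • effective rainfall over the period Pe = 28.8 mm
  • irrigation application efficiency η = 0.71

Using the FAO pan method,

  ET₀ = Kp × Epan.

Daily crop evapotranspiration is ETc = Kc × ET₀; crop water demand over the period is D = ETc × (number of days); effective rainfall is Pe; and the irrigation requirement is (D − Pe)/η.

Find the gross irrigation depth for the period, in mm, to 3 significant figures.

ET₀ = 0.73 × 4.2 = 3.0660 mm/d
ETc = Kc × ET₀ = 1.10 × 3.0660 = 3.3726 mm/d
Crop demand D = ETc × 31 d = 3.3726 × 31 = 104.551 mm
D − Pe = 104.551 − 28.8 = 75.751 mm
Gross irrigation = 75.751 / 0.71 = 106.692 mm

107 mm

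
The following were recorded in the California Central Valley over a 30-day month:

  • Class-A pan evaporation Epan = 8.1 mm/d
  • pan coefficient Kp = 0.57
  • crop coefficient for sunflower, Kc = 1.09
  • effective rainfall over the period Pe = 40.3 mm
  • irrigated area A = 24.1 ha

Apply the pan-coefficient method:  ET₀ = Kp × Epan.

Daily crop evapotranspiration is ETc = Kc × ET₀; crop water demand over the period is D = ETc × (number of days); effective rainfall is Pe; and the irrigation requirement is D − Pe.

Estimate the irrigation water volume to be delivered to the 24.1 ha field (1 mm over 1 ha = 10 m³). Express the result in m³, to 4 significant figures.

ET₀ = 0.57 × 8.1 = 4.6170 mm/d
ETc = Kc × ET₀ = 1.09 × 4.6170 = 5.0325 mm/d
Crop demand D = ETc × 30 d = 5.0325 × 30 = 150.975 mm
D − Pe = 150.975 − 40.3 = 110.675 mm
Volume = 110.675 mm × 24.1 ha × 10 = 26672.7 m³

26670 m³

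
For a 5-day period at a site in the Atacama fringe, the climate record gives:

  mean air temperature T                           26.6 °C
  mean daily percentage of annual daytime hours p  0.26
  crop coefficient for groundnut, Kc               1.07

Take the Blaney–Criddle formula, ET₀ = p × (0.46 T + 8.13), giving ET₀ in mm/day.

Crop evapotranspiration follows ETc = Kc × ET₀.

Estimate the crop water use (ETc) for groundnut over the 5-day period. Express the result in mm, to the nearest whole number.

ET₀ = 0.26 × (0.46 × 26.6 + 8.13) = 0.26 × 20.366 = 5.2952 mm/d
ETc = Kc × ET₀ = 1.07 × 5.2952 = 5.6659 mm/d
Over 5 days: 5.6659 × 5 = 28.330 mm

28 mm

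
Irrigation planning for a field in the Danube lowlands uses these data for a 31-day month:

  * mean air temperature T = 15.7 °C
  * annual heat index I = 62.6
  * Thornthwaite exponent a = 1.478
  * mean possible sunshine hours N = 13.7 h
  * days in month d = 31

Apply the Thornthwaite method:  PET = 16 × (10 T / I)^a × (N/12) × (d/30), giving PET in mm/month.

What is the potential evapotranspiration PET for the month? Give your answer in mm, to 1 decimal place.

73.5 mm

10T/I = 10 × 15.7 / 62.6 = 2.5080
(10T/I)^a = 2.5080^1.478 = 3.8923
Uncorrected PET = 16 × 3.8923 = 62.277 mm
Correction = (N/12)(d/30) = (13.7/12)(31/30) = 1.1797
PET = 62.277 × 1.1797 = 73.468 mm/month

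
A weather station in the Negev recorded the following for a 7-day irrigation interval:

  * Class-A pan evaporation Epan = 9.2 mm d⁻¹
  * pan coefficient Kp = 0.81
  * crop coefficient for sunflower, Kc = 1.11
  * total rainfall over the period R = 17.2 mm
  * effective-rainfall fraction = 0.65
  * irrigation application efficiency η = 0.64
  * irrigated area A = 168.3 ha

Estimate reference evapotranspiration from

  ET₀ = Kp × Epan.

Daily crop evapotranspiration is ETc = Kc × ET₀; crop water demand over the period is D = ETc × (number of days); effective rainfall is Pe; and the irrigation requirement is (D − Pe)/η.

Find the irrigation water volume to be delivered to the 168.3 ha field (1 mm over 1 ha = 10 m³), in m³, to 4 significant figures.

122900 m³

ET₀ = 0.81 × 9.2 = 7.4520 mm/d
ETc = Kc × ET₀ = 1.11 × 7.4520 = 8.2717 mm/d
Crop demand D = ETc × 7 d = 8.2717 × 7 = 57.902 mm
Pe = 0.65 × 17.2 = 11.180 mm
D − Pe = 57.902 − 11.180 = 46.722 mm
Gross irrigation = 46.722 / 0.64 = 73.003 mm
Volume = 73.003 mm × 168.3 ha × 10 = 122864.0 m³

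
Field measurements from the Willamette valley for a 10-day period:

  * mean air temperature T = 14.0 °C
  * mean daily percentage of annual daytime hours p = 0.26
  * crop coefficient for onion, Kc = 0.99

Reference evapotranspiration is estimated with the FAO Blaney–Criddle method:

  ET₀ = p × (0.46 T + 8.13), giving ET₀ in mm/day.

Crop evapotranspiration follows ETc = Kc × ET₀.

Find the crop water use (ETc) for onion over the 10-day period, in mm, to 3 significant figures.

37.5 mm

ET₀ = 0.26 × (0.46 × 14.0 + 8.13) = 0.26 × 14.570 = 3.7882 mm/d
ETc = Kc × ET₀ = 0.99 × 3.7882 = 3.7503 mm/d
Over 10 days: 3.7503 × 10 = 37.503 mm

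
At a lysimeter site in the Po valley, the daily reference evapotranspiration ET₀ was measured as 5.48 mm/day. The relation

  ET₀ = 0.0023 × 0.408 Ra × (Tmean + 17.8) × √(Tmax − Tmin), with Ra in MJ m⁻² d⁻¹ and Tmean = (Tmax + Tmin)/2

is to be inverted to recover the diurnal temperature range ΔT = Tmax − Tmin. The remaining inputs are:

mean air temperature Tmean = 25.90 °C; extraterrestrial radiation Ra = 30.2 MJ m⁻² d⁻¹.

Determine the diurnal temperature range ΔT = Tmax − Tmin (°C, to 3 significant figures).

√ΔT = ET₀ / [0.0023 × 0.408 × Ra × (Tmean+17.8)] = 5.48 / (0.0023 × 12.3216 × 43.70) = 4.4249
ΔT = 4.4249² = 19.580 °C

19.6 °C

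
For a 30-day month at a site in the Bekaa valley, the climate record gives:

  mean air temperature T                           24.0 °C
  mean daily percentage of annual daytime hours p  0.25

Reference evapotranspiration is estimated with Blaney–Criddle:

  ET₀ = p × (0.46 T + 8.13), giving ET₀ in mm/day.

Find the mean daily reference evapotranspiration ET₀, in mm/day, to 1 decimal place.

4.8 mm/day

ET₀ = 0.25 × (0.46 × 24.0 + 8.13) = 0.25 × 19.170 = 4.7925 mm/d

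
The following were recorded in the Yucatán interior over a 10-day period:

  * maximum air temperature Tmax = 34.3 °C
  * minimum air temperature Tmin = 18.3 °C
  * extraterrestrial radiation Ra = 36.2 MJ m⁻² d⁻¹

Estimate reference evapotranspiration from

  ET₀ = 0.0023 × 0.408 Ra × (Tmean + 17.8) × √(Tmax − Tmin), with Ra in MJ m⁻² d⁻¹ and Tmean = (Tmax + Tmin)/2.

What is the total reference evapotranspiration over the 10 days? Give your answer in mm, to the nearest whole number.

Tmean = (34.3 + 18.3)/2 = 26.30 °C
0.408 Ra = 0.408 × 36.2 = 14.7696 mm/d equivalent
ET₀ = 0.0023 × 14.7696 × (26.30 + 17.8) × √16.0 = 0.0023 × 14.7696 × 44.10 × 4.0000 = 5.9923 mm/d
Over 10 days: 5.9923 × 10 = 59.923 mm

60 mm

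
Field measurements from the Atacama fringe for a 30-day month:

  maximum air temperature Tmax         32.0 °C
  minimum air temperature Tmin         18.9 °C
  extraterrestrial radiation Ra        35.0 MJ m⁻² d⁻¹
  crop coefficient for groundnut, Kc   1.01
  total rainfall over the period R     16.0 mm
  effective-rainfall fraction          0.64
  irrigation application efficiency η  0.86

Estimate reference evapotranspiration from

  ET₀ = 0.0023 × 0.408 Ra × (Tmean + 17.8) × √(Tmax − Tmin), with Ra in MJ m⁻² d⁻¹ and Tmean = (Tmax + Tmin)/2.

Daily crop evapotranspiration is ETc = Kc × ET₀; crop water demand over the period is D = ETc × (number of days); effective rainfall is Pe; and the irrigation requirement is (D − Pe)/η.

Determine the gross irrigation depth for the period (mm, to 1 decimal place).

169.2 mm

Tmean = (32.0 + 18.9)/2 = 25.45 °C
0.408 Ra = 0.408 × 35.0 = 14.2800 mm/d equivalent
ET₀ = 0.0023 × 14.2800 × (25.45 + 17.8) × √13.1 = 0.0023 × 14.2800 × 43.25 × 3.6194 = 5.1414 mm/d
ETc = Kc × ET₀ = 1.01 × 5.1414 = 5.1928 mm/d
Crop demand D = ETc × 30 d = 5.1928 × 30 = 155.784 mm
Pe = 0.64 × 16.0 = 10.240 mm
D − Pe = 155.784 − 10.240 = 145.544 mm
Gross irrigation = 145.544 / 0.86 = 169.237 mm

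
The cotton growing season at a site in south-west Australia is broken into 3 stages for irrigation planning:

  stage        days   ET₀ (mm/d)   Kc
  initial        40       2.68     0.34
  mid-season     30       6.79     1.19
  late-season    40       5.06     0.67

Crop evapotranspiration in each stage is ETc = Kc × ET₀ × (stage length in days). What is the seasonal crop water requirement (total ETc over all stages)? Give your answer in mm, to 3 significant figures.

414 mm

initial: 0.34 × 2.68 × 40 = 36.45 mm
mid-season: 1.19 × 6.79 × 30 = 242.40 mm
late-season: 0.67 × 5.06 × 40 = 135.61 mm
Seasonal total = 414.46 mm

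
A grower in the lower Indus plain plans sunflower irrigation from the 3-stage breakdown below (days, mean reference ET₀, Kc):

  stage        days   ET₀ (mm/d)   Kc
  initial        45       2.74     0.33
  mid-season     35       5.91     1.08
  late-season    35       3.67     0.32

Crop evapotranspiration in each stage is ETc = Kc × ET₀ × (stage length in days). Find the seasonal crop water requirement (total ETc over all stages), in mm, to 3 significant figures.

305 mm

initial: 0.33 × 2.74 × 45 = 40.69 mm
mid-season: 1.08 × 5.91 × 35 = 223.40 mm
late-season: 0.32 × 3.67 × 35 = 41.10 mm
Seasonal total = 305.19 mm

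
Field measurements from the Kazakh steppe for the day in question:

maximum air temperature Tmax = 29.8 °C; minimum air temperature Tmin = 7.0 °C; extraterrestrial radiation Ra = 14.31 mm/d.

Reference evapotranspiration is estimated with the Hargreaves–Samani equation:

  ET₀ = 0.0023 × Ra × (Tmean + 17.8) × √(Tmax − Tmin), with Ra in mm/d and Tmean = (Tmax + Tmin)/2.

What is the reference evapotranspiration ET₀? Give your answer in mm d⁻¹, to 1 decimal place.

Tmean = (29.8 + 7.0)/2 = 18.40 °C
ET₀ = 0.0023 × 14.31 × (18.40 + 17.8) × √22.8 = 0.0023 × 14.31 × 36.20 × 4.7749 = 5.6891 mm/d

5.7 mm d⁻¹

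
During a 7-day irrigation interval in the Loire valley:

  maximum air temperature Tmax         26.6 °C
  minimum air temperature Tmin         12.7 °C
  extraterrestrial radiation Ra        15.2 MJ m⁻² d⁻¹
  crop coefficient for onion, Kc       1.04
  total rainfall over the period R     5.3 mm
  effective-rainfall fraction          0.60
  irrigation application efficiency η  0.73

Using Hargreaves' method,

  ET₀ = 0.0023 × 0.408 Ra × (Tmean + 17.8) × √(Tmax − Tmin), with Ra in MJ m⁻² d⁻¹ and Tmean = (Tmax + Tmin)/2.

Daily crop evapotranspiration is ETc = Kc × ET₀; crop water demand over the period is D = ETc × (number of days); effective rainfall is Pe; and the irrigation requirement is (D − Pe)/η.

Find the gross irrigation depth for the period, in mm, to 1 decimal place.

15.5 mm

Tmean = (26.6 + 12.7)/2 = 19.65 °C
0.408 Ra = 0.408 × 15.2 = 6.2016 mm/d equivalent
ET₀ = 0.0023 × 6.2016 × (19.65 + 17.8) × √13.9 = 0.0023 × 6.2016 × 37.45 × 3.7283 = 1.9916 mm/d
ETc = Kc × ET₀ = 1.04 × 1.9916 = 2.0713 mm/d
Crop demand D = ETc × 7 d = 2.0713 × 7 = 14.499 mm
Pe = 0.60 × 5.3 = 3.180 mm
D − Pe = 14.499 − 3.180 = 11.319 mm
Gross irrigation = 11.319 / 0.73 = 15.505 mm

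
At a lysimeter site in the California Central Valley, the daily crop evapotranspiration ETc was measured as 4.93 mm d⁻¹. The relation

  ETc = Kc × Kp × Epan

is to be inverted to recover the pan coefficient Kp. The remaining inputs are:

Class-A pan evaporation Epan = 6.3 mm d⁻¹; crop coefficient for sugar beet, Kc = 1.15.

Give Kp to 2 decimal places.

ETc = Kc × Kp × Epan  ⇒  Kp = ETc / (Kc × Epan)
Kp = 4.93 / (1.15 × 6.3) = 4.93 / 7.245 = 0.6805

0.68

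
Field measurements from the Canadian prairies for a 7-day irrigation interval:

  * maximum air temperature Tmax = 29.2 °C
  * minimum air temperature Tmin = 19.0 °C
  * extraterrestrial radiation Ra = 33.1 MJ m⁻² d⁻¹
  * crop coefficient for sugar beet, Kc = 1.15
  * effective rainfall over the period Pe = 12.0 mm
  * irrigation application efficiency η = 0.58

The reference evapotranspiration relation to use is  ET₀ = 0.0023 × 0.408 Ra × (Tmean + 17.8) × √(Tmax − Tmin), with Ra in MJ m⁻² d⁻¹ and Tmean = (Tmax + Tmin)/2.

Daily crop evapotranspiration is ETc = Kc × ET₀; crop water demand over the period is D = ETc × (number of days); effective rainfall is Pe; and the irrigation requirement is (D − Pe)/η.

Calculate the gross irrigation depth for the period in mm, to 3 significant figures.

37.0 mm

Tmean = (29.2 + 19.0)/2 = 24.10 °C
0.408 Ra = 0.408 × 33.1 = 13.5048 mm/d equivalent
ET₀ = 0.0023 × 13.5048 × (24.10 + 17.8) × √10.2 = 0.0023 × 13.5048 × 41.90 × 3.1937 = 4.1565 mm/d
ETc = Kc × ET₀ = 1.15 × 4.1565 = 4.7800 mm/d
Crop demand D = ETc × 7 d = 4.7800 × 7 = 33.460 mm
D − Pe = 33.460 − 12.0 = 21.460 mm
Gross irrigation = 21.460 / 0.58 = 37.000 mm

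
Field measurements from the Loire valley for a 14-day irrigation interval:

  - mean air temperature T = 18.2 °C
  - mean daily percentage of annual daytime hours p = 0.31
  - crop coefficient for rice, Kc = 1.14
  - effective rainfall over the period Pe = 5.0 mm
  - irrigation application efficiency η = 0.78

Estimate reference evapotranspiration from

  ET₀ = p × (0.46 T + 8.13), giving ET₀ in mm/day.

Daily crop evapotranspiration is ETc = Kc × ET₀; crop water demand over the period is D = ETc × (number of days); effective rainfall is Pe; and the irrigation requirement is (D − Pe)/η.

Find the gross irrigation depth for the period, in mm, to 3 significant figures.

ET₀ = 0.31 × (0.46 × 18.2 + 8.13) = 0.31 × 16.502 = 5.1156 mm/d
ETc = Kc × ET₀ = 1.14 × 5.1156 = 5.8318 mm/d
Crop demand D = ETc × 14 d = 5.8318 × 14 = 81.645 mm
D − Pe = 81.645 − 5.0 = 76.645 mm
Gross irrigation = 76.645 / 0.78 = 98.263 mm

98.3 mm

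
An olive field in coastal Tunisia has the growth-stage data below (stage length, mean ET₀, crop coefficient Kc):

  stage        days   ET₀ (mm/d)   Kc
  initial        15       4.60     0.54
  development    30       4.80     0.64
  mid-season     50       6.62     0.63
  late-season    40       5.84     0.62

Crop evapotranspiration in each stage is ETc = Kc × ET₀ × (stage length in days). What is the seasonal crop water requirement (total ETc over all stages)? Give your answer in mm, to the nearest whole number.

initial: 0.54 × 4.60 × 15 = 37.26 mm
development: 0.64 × 4.80 × 30 = 92.16 mm
mid-season: 0.63 × 6.62 × 50 = 208.53 mm
late-season: 0.62 × 5.84 × 40 = 144.83 mm
Seasonal total = 482.78 mm

483 mm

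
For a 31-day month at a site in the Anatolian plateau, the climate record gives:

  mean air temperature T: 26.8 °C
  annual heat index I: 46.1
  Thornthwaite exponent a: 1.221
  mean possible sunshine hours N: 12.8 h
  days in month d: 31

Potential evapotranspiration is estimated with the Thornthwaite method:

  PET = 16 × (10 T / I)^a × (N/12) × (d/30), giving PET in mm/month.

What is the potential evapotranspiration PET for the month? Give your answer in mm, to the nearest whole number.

10T/I = 10 × 26.8 / 46.1 = 5.8134
(10T/I)^a = 5.8134^1.221 = 8.5777
Uncorrected PET = 16 × 8.5777 = 137.243 mm
Correction = (N/12)(d/30) = (12.8/12)(31/30) = 1.1022
PET = 137.243 × 1.1022 = 151.269 mm/month

151 mm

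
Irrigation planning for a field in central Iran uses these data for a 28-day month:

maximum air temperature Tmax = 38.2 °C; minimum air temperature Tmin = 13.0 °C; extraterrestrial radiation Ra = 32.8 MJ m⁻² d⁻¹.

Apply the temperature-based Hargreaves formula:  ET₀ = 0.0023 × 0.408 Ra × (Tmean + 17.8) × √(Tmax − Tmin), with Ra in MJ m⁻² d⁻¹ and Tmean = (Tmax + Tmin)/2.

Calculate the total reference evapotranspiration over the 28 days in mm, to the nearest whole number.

188 mm

Tmean = (38.2 + 13.0)/2 = 25.60 °C
0.408 Ra = 0.408 × 32.8 = 13.3824 mm/d equivalent
ET₀ = 0.0023 × 13.3824 × (25.60 + 17.8) × √25.2 = 0.0023 × 13.3824 × 43.40 × 5.0200 = 6.7059 mm/d
Over 28 days: 6.7059 × 28 = 187.765 mm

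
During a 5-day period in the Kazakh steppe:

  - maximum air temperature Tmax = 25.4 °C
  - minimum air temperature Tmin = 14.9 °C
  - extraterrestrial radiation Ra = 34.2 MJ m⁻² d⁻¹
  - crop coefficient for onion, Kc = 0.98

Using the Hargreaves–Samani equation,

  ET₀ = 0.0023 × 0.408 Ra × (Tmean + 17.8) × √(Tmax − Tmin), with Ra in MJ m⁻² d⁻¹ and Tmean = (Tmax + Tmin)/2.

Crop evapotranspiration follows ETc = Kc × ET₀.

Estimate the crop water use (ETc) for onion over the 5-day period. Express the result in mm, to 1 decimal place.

19.3 mm

Tmean = (25.4 + 14.9)/2 = 20.15 °C
0.408 Ra = 0.408 × 34.2 = 13.9536 mm/d equivalent
ET₀ = 0.0023 × 13.9536 × (20.15 + 17.8) × √10.5 = 0.0023 × 13.9536 × 37.95 × 3.2404 = 3.9466 mm/d
ETc = Kc × ET₀ = 0.98 × 3.9466 = 3.8677 mm/d
Over 5 days: 3.8677 × 5 = 19.339 mm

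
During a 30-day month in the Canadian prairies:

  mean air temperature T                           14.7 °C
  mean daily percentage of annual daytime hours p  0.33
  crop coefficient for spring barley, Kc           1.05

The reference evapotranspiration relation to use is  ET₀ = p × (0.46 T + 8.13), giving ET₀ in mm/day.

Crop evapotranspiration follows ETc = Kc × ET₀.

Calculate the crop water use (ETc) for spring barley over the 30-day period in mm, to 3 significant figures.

155 mm

ET₀ = 0.33 × (0.46 × 14.7 + 8.13) = 0.33 × 14.892 = 4.9144 mm/d
ETc = Kc × ET₀ = 1.05 × 4.9144 = 5.1601 mm/d
Over 30 days: 5.1601 × 30 = 154.803 mm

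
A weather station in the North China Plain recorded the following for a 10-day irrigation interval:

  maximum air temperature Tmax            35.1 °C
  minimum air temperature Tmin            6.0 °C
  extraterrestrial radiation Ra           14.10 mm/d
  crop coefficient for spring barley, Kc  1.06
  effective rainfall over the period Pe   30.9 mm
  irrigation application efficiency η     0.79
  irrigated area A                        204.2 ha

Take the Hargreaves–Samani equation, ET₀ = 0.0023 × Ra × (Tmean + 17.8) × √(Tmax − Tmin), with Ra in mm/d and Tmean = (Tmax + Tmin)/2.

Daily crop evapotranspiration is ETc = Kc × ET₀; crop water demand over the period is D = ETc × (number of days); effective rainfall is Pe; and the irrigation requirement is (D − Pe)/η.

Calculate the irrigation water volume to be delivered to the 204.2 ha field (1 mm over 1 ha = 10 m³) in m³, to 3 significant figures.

104000 m³

Tmean = (35.1 + 6.0)/2 = 20.55 °C
ET₀ = 0.0023 × 14.10 × (20.55 + 17.8) × √29.1 = 0.0023 × 14.10 × 38.35 × 5.3944 = 6.7090 mm/d
ETc = Kc × ET₀ = 1.06 × 6.7090 = 7.1115 mm/d
Crop demand D = ETc × 10 d = 7.1115 × 10 = 71.115 mm
D − Pe = 71.115 − 30.9 = 40.215 mm
Gross irrigation = 40.215 / 0.79 = 50.905 mm
Volume = 50.905 mm × 204.2 ha × 10 = 103948.0 m³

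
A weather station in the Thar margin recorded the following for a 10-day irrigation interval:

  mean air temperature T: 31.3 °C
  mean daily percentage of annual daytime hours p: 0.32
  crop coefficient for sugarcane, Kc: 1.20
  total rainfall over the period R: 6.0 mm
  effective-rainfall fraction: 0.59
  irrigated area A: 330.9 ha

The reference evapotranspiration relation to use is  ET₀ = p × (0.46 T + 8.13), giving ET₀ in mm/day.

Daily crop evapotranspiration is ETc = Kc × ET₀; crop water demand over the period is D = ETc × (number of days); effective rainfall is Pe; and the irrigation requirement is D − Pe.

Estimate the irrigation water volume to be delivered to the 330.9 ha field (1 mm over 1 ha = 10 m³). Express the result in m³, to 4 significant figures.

ET₀ = 0.32 × (0.46 × 31.3 + 8.13) = 0.32 × 22.528 = 7.2090 mm/d
ETc = Kc × ET₀ = 1.20 × 7.2090 = 8.6508 mm/d
Crop demand D = ETc × 10 d = 8.6508 × 10 = 86.508 mm
Pe = 0.59 × 6.0 = 3.540 mm
D − Pe = 86.508 − 3.540 = 82.968 mm
Volume = 82.968 mm × 330.9 ha × 10 = 274541.1 m³

274500 m³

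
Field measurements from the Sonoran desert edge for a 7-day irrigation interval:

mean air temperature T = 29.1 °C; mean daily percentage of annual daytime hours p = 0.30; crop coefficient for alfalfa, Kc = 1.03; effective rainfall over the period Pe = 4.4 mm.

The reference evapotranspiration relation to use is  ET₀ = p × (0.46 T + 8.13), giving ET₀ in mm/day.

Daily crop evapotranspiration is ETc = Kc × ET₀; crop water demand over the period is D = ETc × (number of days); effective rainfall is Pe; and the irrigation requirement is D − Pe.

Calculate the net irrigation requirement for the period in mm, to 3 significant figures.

ET₀ = 0.30 × (0.46 × 29.1 + 8.13) = 0.30 × 21.516 = 6.4548 mm/d
ETc = Kc × ET₀ = 1.03 × 6.4548 = 6.6484 mm/d
Crop demand D = ETc × 7 d = 6.6484 × 7 = 46.539 mm
D − Pe = 46.539 − 4.4 = 42.139 mm

42.1 mm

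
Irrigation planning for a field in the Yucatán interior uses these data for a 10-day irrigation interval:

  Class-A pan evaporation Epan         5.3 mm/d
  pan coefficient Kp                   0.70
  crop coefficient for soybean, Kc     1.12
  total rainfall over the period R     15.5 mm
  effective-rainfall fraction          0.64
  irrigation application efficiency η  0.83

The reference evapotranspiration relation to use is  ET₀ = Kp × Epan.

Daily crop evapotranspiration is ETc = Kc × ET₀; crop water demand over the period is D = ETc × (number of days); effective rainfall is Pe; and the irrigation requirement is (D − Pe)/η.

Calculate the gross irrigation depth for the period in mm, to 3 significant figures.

38.1 mm

ET₀ = 0.70 × 5.3 = 3.7100 mm/d
ETc = Kc × ET₀ = 1.12 × 3.7100 = 4.1552 mm/d
Crop demand D = ETc × 10 d = 4.1552 × 10 = 41.552 mm
Pe = 0.64 × 15.5 = 9.920 mm
D − Pe = 41.552 − 9.920 = 31.632 mm
Gross irrigation = 31.632 / 0.83 = 38.111 mm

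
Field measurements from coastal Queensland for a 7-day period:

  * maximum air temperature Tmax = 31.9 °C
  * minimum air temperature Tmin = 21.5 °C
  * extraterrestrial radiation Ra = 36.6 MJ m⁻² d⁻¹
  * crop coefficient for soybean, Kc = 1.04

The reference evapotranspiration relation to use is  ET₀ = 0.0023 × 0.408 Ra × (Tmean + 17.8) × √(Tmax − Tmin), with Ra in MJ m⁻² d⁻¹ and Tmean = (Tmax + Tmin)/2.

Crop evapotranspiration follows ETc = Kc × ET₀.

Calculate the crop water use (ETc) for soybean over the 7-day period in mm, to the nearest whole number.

36 mm

Tmean = (31.9 + 21.5)/2 = 26.70 °C
0.408 Ra = 0.408 × 36.6 = 14.9328 mm/d equivalent
ET₀ = 0.0023 × 14.9328 × (26.70 + 17.8) × √10.4 = 0.0023 × 14.9328 × 44.50 × 3.2249 = 4.9288 mm/d
ETc = Kc × ET₀ = 1.04 × 4.9288 = 5.1260 mm/d
Over 7 days: 5.1260 × 7 = 35.882 mm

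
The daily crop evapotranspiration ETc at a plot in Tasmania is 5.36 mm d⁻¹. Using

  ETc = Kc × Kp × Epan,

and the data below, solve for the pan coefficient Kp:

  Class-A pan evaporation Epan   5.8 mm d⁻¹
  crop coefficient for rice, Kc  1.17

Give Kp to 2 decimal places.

ETc = Kc × Kp × Epan  ⇒  Kp = ETc / (Kc × Epan)
Kp = 5.36 / (1.17 × 5.8) = 5.36 / 6.786 = 0.7899

0.79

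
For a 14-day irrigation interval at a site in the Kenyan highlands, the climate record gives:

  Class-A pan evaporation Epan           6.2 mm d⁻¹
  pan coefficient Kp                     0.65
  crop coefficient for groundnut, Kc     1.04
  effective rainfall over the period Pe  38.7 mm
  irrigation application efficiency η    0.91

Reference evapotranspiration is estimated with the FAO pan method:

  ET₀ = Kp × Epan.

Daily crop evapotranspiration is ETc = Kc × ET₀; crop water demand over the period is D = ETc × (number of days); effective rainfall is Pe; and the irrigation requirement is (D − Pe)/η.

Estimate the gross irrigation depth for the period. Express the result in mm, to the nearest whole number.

22 mm

ET₀ = 0.65 × 6.2 = 4.0300 mm/d
ETc = Kc × ET₀ = 1.04 × 4.0300 = 4.1912 mm/d
Crop demand D = ETc × 14 d = 4.1912 × 14 = 58.677 mm
D − Pe = 58.677 − 38.7 = 19.977 mm
Gross irrigation = 19.977 / 0.91 = 21.953 mm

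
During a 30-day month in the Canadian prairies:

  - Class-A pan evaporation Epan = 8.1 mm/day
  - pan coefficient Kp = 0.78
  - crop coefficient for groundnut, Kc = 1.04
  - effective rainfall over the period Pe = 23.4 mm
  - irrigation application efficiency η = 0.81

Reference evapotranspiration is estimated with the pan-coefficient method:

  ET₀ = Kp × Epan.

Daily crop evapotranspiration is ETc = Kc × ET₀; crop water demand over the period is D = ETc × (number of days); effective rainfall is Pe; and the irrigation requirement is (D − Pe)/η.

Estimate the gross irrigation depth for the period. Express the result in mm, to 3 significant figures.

214 mm

ET₀ = 0.78 × 8.1 = 6.3180 mm/d
ETc = Kc × ET₀ = 1.04 × 6.3180 = 6.5707 mm/d
Crop demand D = ETc × 30 d = 6.5707 × 30 = 197.121 mm
D − Pe = 197.121 − 23.4 = 173.721 mm
Gross irrigation = 173.721 / 0.81 = 214.470 mm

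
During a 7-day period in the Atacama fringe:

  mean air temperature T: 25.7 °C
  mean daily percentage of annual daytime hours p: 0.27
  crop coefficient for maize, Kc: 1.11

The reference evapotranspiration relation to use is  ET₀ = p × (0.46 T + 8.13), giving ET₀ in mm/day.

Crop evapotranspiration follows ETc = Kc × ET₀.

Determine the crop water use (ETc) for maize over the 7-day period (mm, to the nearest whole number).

42 mm

ET₀ = 0.27 × (0.46 × 25.7 + 8.13) = 0.27 × 19.952 = 5.3870 mm/d
ETc = Kc × ET₀ = 1.11 × 5.3870 = 5.9796 mm/d
Over 7 days: 5.9796 × 7 = 41.857 mm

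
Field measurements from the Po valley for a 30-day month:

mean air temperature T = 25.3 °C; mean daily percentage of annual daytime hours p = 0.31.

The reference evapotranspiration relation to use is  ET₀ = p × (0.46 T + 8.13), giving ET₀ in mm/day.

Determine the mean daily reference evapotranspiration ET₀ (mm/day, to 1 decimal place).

6.1 mm/day

ET₀ = 0.31 × (0.46 × 25.3 + 8.13) = 0.31 × 19.768 = 6.1281 mm/d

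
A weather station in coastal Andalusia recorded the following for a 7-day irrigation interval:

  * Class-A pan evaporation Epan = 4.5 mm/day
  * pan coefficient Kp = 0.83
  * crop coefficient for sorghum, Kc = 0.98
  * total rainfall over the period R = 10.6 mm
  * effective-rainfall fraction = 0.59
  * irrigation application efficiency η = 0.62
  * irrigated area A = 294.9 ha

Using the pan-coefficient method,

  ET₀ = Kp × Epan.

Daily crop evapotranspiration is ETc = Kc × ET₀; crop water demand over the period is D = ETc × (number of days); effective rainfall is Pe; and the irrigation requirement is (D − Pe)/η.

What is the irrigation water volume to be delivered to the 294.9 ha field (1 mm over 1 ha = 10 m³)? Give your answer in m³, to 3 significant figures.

92100 m³

ET₀ = 0.83 × 4.5 = 3.7350 mm/d
ETc = Kc × ET₀ = 0.98 × 3.7350 = 3.6603 mm/d
Crop demand D = ETc × 7 d = 3.6603 × 7 = 25.622 mm
Pe = 0.59 × 10.6 = 6.254 mm
D − Pe = 25.622 − 6.254 = 19.368 mm
Gross irrigation = 19.368 / 0.62 = 31.239 mm
Volume = 31.239 mm × 294.9 ha × 10 = 92123.8 m³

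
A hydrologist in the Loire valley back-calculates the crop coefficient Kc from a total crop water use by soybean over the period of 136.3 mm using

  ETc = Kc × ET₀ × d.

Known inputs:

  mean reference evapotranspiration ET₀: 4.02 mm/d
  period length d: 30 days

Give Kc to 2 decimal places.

1.13

ETc = Kc × ET₀ × d  ⇒  Kc = ETc / (ET₀ × d)
Kc = 136.3 / (4.02 × 30) = 136.3 / 120.60 = 1.1302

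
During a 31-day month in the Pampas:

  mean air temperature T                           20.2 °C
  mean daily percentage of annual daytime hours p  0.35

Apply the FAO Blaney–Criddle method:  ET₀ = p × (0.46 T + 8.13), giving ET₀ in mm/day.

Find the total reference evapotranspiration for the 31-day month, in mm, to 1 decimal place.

189.0 mm

ET₀ = 0.35 × (0.46 × 20.2 + 8.13) = 0.35 × 17.422 = 6.0977 mm/d
Monthly total = 6.0977 × 31 = 189.029 mm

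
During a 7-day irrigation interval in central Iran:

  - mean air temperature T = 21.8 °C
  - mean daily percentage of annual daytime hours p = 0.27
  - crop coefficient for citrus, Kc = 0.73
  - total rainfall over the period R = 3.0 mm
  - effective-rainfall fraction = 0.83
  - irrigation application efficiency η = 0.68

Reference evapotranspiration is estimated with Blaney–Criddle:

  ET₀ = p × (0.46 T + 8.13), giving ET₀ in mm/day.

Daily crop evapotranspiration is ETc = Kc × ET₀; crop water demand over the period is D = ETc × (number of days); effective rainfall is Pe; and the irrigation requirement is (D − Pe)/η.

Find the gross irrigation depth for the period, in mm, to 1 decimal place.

33.2 mm

ET₀ = 0.27 × (0.46 × 21.8 + 8.13) = 0.27 × 18.158 = 4.9027 mm/d
ETc = Kc × ET₀ = 0.73 × 4.9027 = 3.5790 mm/d
Crop demand D = ETc × 7 d = 3.5790 × 7 = 25.053 mm
Pe = 0.83 × 3.0 = 2.490 mm
D − Pe = 25.053 − 2.490 = 22.563 mm
Gross irrigation = 22.563 / 0.68 = 33.181 mm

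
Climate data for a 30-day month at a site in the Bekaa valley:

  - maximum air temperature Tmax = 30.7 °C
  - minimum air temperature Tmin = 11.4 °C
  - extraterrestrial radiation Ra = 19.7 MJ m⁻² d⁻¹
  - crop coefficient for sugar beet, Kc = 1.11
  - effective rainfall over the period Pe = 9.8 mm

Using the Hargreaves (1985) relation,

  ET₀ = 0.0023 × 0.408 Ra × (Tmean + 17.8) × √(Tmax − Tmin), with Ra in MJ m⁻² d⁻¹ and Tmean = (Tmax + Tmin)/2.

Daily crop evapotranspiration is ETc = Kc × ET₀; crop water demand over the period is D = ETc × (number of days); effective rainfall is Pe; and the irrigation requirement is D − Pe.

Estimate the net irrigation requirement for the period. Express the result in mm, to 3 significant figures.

95.3 mm

Tmean = (30.7 + 11.4)/2 = 21.05 °C
0.408 Ra = 0.408 × 19.7 = 8.0376 mm/d equivalent
ET₀ = 0.0023 × 8.0376 × (21.05 + 17.8) × √19.3 = 0.0023 × 8.0376 × 38.85 × 4.3932 = 3.1552 mm/d
ETc = Kc × ET₀ = 1.11 × 3.1552 = 3.5023 mm/d
Crop demand D = ETc × 30 d = 3.5023 × 30 = 105.069 mm
D − Pe = 105.069 − 9.8 = 95.269 mm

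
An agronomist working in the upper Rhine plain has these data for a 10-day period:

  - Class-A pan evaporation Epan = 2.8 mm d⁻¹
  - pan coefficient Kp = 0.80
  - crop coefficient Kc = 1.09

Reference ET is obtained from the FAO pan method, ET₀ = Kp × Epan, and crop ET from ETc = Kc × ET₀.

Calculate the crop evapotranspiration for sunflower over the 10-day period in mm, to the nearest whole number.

ET₀ = 0.80 × 2.8 = 2.2400 mm/d
ETc = Kc × ET₀ = 1.09 × 2.2400 = 2.4416 mm/d
Over 10 days: 2.4416 × 10 = 24.416 mm

24 mm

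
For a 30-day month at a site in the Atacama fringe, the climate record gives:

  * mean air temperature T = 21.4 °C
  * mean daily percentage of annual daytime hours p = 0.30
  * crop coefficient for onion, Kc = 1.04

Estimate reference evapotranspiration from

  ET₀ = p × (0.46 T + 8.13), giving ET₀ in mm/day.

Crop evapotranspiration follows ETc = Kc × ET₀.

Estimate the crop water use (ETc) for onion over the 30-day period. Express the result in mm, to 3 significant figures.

168 mm

ET₀ = 0.30 × (0.46 × 21.4 + 8.13) = 0.30 × 17.974 = 5.3922 mm/d
ETc = Kc × ET₀ = 1.04 × 5.3922 = 5.6079 mm/d
Over 30 days: 5.6079 × 30 = 168.237 mm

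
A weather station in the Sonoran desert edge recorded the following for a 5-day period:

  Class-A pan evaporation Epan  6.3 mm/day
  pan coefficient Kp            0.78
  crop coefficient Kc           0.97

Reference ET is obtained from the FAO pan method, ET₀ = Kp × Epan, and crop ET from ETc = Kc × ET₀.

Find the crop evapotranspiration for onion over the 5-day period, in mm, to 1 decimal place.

23.8 mm

ET₀ = 0.78 × 6.3 = 4.9140 mm/d
ETc = Kc × ET₀ = 0.97 × 4.9140 = 4.7666 mm/d
Over 5 days: 4.7666 × 5 = 23.833 mm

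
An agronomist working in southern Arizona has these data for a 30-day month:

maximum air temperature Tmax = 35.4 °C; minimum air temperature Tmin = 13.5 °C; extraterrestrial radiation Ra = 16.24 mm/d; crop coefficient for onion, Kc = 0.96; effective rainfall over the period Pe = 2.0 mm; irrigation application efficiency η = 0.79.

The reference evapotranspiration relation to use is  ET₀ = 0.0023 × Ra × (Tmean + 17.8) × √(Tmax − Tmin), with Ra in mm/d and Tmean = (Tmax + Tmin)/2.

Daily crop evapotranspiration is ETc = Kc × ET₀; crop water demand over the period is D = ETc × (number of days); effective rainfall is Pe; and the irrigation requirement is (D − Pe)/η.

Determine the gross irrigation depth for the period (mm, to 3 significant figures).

267 mm

Tmean = (35.4 + 13.5)/2 = 24.45 °C
ET₀ = 0.0023 × 16.24 × (24.45 + 17.8) × √21.9 = 0.0023 × 16.24 × 42.25 × 4.6797 = 7.3851 mm/d
ETc = Kc × ET₀ = 0.96 × 7.3851 = 7.0897 mm/d
Crop demand D = ETc × 30 d = 7.0897 × 30 = 212.691 mm
D − Pe = 212.691 − 2.0 = 210.691 mm
Gross irrigation = 210.691 / 0.79 = 266.697 mm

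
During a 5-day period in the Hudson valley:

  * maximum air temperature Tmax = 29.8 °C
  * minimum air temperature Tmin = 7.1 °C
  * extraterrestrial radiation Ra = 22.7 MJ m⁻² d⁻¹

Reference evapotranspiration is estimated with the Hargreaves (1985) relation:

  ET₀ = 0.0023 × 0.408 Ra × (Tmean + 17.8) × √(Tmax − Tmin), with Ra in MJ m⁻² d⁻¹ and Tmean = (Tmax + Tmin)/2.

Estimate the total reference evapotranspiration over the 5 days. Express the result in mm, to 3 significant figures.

Tmean = (29.8 + 7.1)/2 = 18.45 °C
0.408 Ra = 0.408 × 22.7 = 9.2616 mm/d equivalent
ET₀ = 0.0023 × 9.2616 × (18.45 + 17.8) × √22.7 = 0.0023 × 9.2616 × 36.25 × 4.7645 = 3.6791 mm/d
Over 5 days: 3.6791 × 5 = 18.396 mm

18.4 mm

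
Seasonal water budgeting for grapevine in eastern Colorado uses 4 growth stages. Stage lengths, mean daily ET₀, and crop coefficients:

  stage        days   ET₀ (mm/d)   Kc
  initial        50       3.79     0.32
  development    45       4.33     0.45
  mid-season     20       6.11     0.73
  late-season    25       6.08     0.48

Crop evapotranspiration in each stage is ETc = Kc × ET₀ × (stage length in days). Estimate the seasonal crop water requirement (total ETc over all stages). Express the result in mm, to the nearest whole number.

310 mm

initial: 0.32 × 3.79 × 50 = 60.64 mm
development: 0.45 × 4.33 × 45 = 87.68 mm
mid-season: 0.73 × 6.11 × 20 = 89.21 mm
late-season: 0.48 × 6.08 × 25 = 72.96 mm
Seasonal total = 310.49 mm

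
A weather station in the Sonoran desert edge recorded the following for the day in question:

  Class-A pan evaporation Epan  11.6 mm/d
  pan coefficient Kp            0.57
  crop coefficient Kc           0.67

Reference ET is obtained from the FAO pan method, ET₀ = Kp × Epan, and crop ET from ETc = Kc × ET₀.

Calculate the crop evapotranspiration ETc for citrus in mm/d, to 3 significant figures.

4.43 mm/d

ET₀ = 0.57 × 11.6 = 6.6120 mm/d
ETc = Kc × ET₀ = 0.67 × 6.6120 = 4.4300 mm/d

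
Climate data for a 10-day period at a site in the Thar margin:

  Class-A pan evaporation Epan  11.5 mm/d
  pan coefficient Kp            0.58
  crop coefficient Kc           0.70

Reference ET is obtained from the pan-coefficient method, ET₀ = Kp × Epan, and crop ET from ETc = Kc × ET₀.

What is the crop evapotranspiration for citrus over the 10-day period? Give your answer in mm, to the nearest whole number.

ET₀ = 0.58 × 11.5 = 6.6700 mm/d
ETc = Kc × ET₀ = 0.70 × 6.6700 = 4.6690 mm/d
Over 10 days: 4.6690 × 10 = 46.690 mm

47 mm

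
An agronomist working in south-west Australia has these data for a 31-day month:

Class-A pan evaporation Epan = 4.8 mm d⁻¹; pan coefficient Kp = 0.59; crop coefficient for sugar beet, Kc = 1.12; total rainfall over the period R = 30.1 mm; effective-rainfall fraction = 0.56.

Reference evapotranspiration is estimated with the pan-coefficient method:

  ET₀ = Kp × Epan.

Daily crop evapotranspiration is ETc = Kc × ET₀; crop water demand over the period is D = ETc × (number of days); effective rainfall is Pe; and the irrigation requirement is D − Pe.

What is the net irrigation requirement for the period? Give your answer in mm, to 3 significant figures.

81.5 mm

ET₀ = 0.59 × 4.8 = 2.8320 mm/d
ETc = Kc × ET₀ = 1.12 × 2.8320 = 3.1718 mm/d
Crop demand D = ETc × 31 d = 3.1718 × 31 = 98.326 mm
Pe = 0.56 × 30.1 = 16.856 mm
D − Pe = 98.326 − 16.856 = 81.470 mm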